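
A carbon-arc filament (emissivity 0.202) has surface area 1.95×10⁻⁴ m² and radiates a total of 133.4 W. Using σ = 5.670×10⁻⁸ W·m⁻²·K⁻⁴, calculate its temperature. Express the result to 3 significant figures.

Area A = 1.95×10⁻⁴ m².
P = εσAT⁴ ⇒ T = (P/(εσA))^(1/4) = (133.4/(0.202×5.670×10⁻⁸×1.95×10⁻⁴))^(1/4) = 2.78×10³ K.

T ≈ 2.78×10³ K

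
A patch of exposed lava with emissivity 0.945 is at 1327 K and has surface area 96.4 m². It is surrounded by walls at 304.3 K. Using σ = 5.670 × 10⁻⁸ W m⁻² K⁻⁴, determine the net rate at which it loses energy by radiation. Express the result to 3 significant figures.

Net loss ≈ 1.60×10⁷ W

Area A = 96.4 m².
Net radiated power P_net = εσA(T⁴ − T₀⁴) = 0.945×5.670×10⁻⁸×96.4×(1327⁴ − 304.3⁴).
T⁴ − T₀⁴ = 3.10087×10¹² − 8.57448×10⁹ = 3.09230×10¹² K⁴, so P_net = 1.60×10⁷ W.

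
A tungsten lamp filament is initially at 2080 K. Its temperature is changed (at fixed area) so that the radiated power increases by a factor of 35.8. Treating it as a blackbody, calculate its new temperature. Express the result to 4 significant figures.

P ∝ T⁴, so T₂/T₁ = (P₂/P₁)^(1/4) = (35.8)^(1/4) = 2.44608.
T₂ = 2080 × 2.44608 = 5088 K.

T₂ ≈ 5088 K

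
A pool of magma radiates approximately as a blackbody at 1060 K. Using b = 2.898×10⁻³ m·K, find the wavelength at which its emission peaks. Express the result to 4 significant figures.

Wien's displacement law: λ_max = b/T = (2.898×10⁻³ m·K)/(1060 K) = 2.7340×10⁻⁶ m.
That is 2734 nm, in the infrared range.

λ_max ≈ 2734 nm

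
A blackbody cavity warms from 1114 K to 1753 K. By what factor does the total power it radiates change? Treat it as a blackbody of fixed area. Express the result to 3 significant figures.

P₂/P₁ ≈ 6.13

P ∝ T⁴, so P₂/P₁ = (T₂/T₁)⁴ = (1753/1114)⁴ = (1.57361)⁴ = 6.13.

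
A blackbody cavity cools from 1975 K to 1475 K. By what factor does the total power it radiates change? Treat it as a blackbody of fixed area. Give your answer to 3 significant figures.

P₂/P₁ ≈ 0.311

P ∝ T⁴, so P₂/P₁ = (T₂/T₁)⁴ = (1475/1975)⁴ = (0.746835)⁴ = 0.311.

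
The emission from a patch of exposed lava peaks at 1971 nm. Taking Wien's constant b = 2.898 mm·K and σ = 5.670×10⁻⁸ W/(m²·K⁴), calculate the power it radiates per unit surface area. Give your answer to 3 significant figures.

Wien's law: T = b/λ_max = 2.898×10⁻³/1.971×10⁻⁶ = 1470.32 K.
Then I = σT⁴ = 5.670×10⁻⁸×(1470.32)⁴ = 2.65×10⁵ W/m².

I ≈ 2.65×10⁵ W/m²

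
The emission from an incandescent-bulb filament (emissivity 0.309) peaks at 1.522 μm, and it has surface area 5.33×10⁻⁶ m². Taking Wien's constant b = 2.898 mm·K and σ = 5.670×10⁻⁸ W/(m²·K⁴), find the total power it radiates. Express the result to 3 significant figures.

P ≈ 1.23 W

Wien's law: T = b/λ_max = 2.898×10⁻³/1.522×10⁻⁶ = 1904.07 K.
Area A = 5.33×10⁻⁶ m².
Then P = εσAT⁴ = 0.309×5.670×10⁻⁸×5.33×10⁻⁶×(1904.07)⁴ = 1.23 W.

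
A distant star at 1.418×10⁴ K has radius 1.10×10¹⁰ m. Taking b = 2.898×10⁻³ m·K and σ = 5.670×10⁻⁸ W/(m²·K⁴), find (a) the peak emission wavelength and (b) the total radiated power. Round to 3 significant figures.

(a) λ_max = b/T = 2.898×10⁻³/1.418×10⁴ = 2.044×10⁻⁷ m = 204 nm.
Surface area A = 4πR² = 4π(1.10×10¹⁰ m)² = 1.52053×10²¹ m².
(b) P = σAT⁴ = 5.670×10⁻⁸×1.52053×10²¹×(1.418×10⁴)⁴ = 3.49×10³⁰ W.

λ_max ≈ 204 nm; P ≈ 3.49×10³⁰ W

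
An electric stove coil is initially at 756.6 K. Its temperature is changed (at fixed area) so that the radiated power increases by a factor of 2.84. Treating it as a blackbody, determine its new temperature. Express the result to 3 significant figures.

P ∝ T⁴, so T₂/T₁ = (P₂/P₁)^(1/4) = (2.84)^(1/4) = 1.29816.
T₂ = 756.6 × 1.29816 = 982 K.

T₂ ≈ 982 K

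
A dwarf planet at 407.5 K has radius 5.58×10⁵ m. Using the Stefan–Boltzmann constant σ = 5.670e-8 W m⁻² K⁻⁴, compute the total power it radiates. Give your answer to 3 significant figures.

P ≈ 6.12×10¹⁵ W

Surface area A = 4πR² = 4π(5.58×10⁵ m)² = 3.91272×10¹² m².
P = σAT⁴ = 5.670×10⁻⁸ × 3.91272×10¹² × (407.5)⁴ = 6.12×10¹⁵ W.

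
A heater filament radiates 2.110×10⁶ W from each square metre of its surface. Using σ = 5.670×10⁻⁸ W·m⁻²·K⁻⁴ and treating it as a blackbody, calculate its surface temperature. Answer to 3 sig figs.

I = σT⁴, so T = (I/σ)^(1/4) = (2.110×10⁶/(5.670×10⁻⁸))^(1/4) = 2.47×10³ K.

T ≈ 2.47×10³ K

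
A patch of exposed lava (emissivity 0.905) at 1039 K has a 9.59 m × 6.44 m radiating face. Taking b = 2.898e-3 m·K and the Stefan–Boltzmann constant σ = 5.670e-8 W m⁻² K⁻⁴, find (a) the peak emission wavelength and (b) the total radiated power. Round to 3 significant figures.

λ_max ≈ 2.79 μm; P ≈ 3.69×10⁶ W

(a) λ_max = b/T = 2.898×10⁻³/1039 = 2.789×10⁻⁶ m = 2.79 μm.
Area A = 9.59 × 6.44 = 61.7596 m².
(b) P = εσAT⁴ = 0.905×5.670×10⁻⁸×61.7596×(1039)⁴ = 3.69×10⁶ W.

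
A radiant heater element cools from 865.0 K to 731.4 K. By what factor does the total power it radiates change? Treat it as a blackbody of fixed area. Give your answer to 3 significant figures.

P ∝ T⁴, so P₂/P₁ = (T₂/T₁)⁴ = (731.4/865.0)⁴ = (0.845549)⁴ = 0.511.

P₂/P₁ ≈ 0.511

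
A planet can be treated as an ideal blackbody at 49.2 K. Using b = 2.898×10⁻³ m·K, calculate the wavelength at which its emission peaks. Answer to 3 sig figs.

Wien's displacement law: λ_max = b/T = (2.898×10⁻³ m·K)/(49.2 K) = 5.890×10⁻⁵ m.
That is 58.9 μm, in the infrared range.

λ_max ≈ 58.9 μm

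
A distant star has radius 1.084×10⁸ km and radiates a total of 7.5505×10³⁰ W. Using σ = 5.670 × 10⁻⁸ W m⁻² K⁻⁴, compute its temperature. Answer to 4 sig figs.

T ≈ 5480 K

Surface area A = 4πR² = 4π(1.084×10¹¹ m)² = 1.47662×10²³ m².
P = σAT⁴ ⇒ T = (P/(σA))^(1/4) = (7.5505×10³⁰/(5.670×10⁻⁸×1.47662×10²³))^(1/4) = 5480 K.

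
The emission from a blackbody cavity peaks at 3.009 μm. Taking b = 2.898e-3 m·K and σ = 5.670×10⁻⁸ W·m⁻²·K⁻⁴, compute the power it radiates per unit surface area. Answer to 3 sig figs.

Wien's law: T = b/λ_max = 2.898×10⁻³/3.009×10⁻⁶ = 963.111 K.
Then I = σT⁴ = 5.670×10⁻⁸×(963.111)⁴ = 4.88×10⁴ W/m².

I ≈ 4.88×10⁴ W/m²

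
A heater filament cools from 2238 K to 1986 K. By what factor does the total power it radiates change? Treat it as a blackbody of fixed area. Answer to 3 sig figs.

P₂/P₁ ≈ 0.620

P ∝ T⁴, so P₂/P₁ = (T₂/T₁)⁴ = (1986/2238)⁴ = (0.887399)⁴ = 0.620.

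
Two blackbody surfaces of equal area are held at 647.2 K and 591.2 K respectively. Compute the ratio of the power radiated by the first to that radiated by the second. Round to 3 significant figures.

With equal areas, P₁/P₂ = (T₁/T₂)⁴ = (647.2/591.2)⁴ = 1.44.

P₁/P₂ ≈ 1.44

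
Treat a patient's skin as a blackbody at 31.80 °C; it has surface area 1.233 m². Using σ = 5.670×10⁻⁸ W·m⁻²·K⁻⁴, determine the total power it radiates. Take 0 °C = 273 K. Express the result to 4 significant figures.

T = 31.80 °C + 273 = 304.80 K.
Area A = 1.233 m².
P = σAT⁴ = 5.670×10⁻⁸ × 1.233 × (304.80)⁴ = 603.4 W.

P ≈ 603.4 W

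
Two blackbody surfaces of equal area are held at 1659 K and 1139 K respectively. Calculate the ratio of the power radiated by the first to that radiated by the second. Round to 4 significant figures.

P₁/P₂ ≈ 4.501

With equal areas, P₁/P₂ = (T₁/T₂)⁴ = (1659/1139)⁴ = 4.501.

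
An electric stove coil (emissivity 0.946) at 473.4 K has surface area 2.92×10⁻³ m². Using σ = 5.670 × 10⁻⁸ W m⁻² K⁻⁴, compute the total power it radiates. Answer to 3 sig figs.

Area A = 2.92×10⁻³ m².
P = εσAT⁴ = 0.946 × 5.670×10⁻⁸ × 2.92×10⁻³ × (473.4)⁴ = 7.87 W.

P ≈ 7.87 W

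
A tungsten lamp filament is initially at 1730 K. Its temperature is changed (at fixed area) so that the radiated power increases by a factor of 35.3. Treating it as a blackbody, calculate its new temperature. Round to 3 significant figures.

P ∝ T⁴, so T₂/T₁ = (P₂/P₁)^(1/4) = (35.3)^(1/4) = 2.43749.
T₂ = 1730 × 2.43749 = 4.22×10³ K.

T₂ ≈ 4.22×10³ K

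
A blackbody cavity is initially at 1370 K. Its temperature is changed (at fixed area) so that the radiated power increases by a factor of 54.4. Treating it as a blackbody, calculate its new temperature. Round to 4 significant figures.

T₂ ≈ 3721 K

P ∝ T⁴, so T₂/T₁ = (P₂/P₁)^(1/4) = (54.4)^(1/4) = 2.71581.
T₂ = 1370 × 2.71581 = 3721 K.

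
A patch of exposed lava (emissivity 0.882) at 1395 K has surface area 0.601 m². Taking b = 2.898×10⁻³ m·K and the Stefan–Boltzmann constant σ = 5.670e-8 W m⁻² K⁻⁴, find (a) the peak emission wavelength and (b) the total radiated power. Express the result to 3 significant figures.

(a) λ_max = b/T = 2.898×10⁻³/1395 = 2.077×10⁻⁶ m = 2.08 μm.
Area A = 0.601 m².
(b) P = εσAT⁴ = 0.882×5.670×10⁻⁸×0.601×(1395)⁴ = 1.14×10⁵ W.

λ_max ≈ 2.08 μm; P ≈ 1.14×10⁵ W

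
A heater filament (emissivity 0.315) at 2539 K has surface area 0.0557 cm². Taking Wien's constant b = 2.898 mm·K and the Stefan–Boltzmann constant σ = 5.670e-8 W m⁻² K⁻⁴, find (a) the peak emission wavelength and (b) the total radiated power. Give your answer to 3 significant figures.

λ_max ≈ 1.14 μm; P ≈ 4.13 W

(a) λ_max = b/T = 2.898×10⁻³/2539 = 1.141×10⁻⁶ m = 1.14 μm.
Area A = 0.0557 cm² = 5.57×10⁻⁶ m².
(b) P = εσAT⁴ = 0.315×5.670×10⁻⁸×5.57×10⁻⁶×(2539)⁴ = 4.13 W.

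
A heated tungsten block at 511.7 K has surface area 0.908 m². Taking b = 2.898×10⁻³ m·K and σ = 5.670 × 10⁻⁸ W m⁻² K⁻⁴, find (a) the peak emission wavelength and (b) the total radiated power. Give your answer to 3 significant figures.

λ_max ≈ 5.66 μm; P ≈ 3.53×10³ W

(a) λ_max = b/T = 2.898×10⁻³/511.7 = 5.663×10⁻⁶ m = 5.66 μm.
Area A = 0.908 m².
(b) P = σAT⁴ = 5.670×10⁻⁸×0.908×(511.7)⁴ = 3.53×10³ W.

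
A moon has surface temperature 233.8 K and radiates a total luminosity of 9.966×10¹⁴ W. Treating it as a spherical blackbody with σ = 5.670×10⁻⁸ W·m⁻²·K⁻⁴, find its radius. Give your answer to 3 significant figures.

R ≈ 6.84×10⁵ m

L = 4πR²σT⁴ ⇒ R = √(L/(4πσT⁴)).
σT⁴ = 169.419 W/m², so R = √(9.966×10¹⁴/(4π×169.419)) = 6.84×10⁵ m.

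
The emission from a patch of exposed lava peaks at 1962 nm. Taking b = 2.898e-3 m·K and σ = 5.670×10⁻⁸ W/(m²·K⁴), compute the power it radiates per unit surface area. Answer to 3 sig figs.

Wien's law: T = b/λ_max = 2.898×10⁻³/1.962×10⁻⁶ = 1477.06 K.
Then I = σT⁴ = 5.670×10⁻⁸×(1477.06)⁴ = 2.70×10⁵ W/m².

I ≈ 2.70×10⁵ W/m²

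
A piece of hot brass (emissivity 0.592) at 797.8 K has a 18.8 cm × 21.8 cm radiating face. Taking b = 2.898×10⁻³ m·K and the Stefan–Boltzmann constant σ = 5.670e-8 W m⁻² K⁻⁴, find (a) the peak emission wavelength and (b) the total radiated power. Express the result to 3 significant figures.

λ_max ≈ 3.63 μm; P ≈ 557 W

(a) λ_max = b/T = 2.898×10⁻³/797.8 = 3.632×10⁻⁶ m = 3.63 μm.
Area A = 0.188 × 0.218 = 0.040984 m².
(b) P = εσAT⁴ = 0.592×5.670×10⁻⁸×0.040984×(797.8)⁴ = 557 W.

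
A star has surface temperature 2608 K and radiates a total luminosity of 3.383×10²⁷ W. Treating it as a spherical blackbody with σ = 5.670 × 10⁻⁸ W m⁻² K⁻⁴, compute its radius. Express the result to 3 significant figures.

L = 4πR²σT⁴ ⇒ R = √(L/(4πσT⁴)).
σT⁴ = 2.62309×10⁶ W/m², so R = √(3.383×10²⁷/(4π×2.62309×10⁶)) = 1.01×10¹⁰ m.

R ≈ 1.01×10¹⁰ m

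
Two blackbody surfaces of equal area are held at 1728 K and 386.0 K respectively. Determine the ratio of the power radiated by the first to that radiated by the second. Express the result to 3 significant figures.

With equal areas, P₁/P₂ = (T₁/T₂)⁴ = (1728/386.0)⁴ = 402.

P₁/P₂ ≈ 402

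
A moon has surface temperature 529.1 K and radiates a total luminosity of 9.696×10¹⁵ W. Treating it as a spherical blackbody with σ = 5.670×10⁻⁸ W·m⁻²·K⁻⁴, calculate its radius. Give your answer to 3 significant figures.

L = 4πR²σT⁴ ⇒ R = √(L/(4πσT⁴)).
σT⁴ = 4443.59 W/m², so R = √(9.696×10¹⁵/(4π×4443.59)) = 4.17×10⁵ m.

R ≈ 4.17×10⁵ m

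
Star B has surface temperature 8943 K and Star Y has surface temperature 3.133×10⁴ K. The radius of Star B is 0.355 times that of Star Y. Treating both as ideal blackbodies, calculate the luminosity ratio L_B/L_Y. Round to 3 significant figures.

L_B/L_Y ≈ 8.37×10⁻⁴

L ∝ R²T⁴, so L_B/L_Y = (R_B/R_Y)²(T_B/T_Y)⁴ = (0.355)² × (8943/3.133×10⁴)⁴ = 0.126025 × 6.63883×10⁻³ = 8.37×10⁻⁴.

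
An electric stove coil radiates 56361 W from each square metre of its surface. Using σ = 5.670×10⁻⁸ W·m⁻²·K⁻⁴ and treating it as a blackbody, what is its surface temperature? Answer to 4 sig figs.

I = σT⁴, so T = (I/σ)^(1/4) = (56361/(5.670×10⁻⁸))^(1/4) = 998.5 K.

T ≈ 998.5 K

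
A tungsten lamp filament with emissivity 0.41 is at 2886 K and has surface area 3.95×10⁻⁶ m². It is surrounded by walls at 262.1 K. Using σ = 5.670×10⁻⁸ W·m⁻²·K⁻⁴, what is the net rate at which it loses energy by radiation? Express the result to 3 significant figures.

Area A = 3.95×10⁻⁶ m².
Net radiated power P_net = εσA(T⁴ − T₀⁴) = 0.41×5.670×10⁻⁸×3.95×10⁻⁶×(2886⁴ − 262.1⁴).
T⁴ − T₀⁴ = 6.93722×10¹³ − 4.71920×10⁹ = 6.93675×10¹³ K⁴, so P_net = 6.37 W.

Net loss ≈ 6.37 W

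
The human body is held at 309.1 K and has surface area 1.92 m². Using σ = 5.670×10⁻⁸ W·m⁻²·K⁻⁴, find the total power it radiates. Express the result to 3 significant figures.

Area A = 1.92 m².
P = σAT⁴ = 5.670×10⁻⁸ × 1.92 × (309.1)⁴ = 994 W.

P ≈ 994 W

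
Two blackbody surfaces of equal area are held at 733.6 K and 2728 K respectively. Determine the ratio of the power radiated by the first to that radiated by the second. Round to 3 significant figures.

With equal areas, P₁/P₂ = (T₁/T₂)⁴ = (733.6/2728)⁴ = 5.23×10⁻³.

P₁/P₂ ≈ 5.23×10⁻³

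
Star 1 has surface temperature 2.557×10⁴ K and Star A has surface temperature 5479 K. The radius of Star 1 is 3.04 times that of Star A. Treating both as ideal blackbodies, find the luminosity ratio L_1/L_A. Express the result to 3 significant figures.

L_1/L_A ≈ 4.38×10³

L ∝ R²T⁴, so L_1/L_A = (R_1/R_A)²(T_1/T_A)⁴ = (3.04)² × (2.557×10⁴/5479)⁴ = 9.2416 × 474.371 = 4.38×10³.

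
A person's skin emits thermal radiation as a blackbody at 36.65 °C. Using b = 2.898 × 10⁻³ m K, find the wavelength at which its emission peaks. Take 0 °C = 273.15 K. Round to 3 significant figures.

λ_max ≈ 9.35 μm

T = 36.65 °C + 273.15 = 309.80 K.
Wien's displacement law: λ_max = b/T = (2.898×10⁻³ m·K)/(309.80 K) = 9.354×10⁻⁶ m.
That is 9.35 μm, in the infrared range.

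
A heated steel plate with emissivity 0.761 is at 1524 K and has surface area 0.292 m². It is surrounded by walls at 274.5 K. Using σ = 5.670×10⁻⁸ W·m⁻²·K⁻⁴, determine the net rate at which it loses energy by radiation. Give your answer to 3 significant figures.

Net loss ≈ 6.79×10⁴ W

Area A = 0.292 m².
Net radiated power P_net = εσA(T⁴ − T₀⁴) = 0.761×5.670×10⁻⁸×0.292×(1524⁴ − 274.5⁴).
T⁴ − T₀⁴ = 5.39436×10¹² − 5.67766×10⁹ = 5.38868×10¹² K⁴, so P_net = 6.79×10⁴ W.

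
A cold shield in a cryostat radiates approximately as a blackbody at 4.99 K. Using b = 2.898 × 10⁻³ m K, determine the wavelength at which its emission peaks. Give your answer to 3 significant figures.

Wien's displacement law: λ_max = b/T = (2.898×10⁻³ m·K)/(4.99 K) = 5.808×10⁻⁴ m.
That is 5.81×10⁻⁴ m, in the infrared range.

λ_max ≈ 5.81×10⁻⁴ m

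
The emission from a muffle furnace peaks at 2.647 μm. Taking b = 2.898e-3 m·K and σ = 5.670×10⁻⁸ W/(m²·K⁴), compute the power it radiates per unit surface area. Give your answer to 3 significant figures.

I ≈ 8.15×10⁴ W/m²

Wien's law: T = b/λ_max = 2.898×10⁻³/2.647×10⁻⁶ = 1094.82 K.
Then I = σT⁴ = 5.670×10⁻⁸×(1094.82)⁴ = 8.15×10⁴ W/m².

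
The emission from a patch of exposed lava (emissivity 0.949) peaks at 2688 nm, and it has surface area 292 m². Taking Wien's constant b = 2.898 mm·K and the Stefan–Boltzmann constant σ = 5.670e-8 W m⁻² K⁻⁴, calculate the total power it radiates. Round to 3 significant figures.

Wien's law: T = b/λ_max = 2.898×10⁻³/2.688×10⁻⁶ = 1078.12 K.
Area A = 292 m².
Then P = εσAT⁴ = 0.949×5.670×10⁻⁸×292×(1078.12)⁴ = 2.12×10⁷ W.

P ≈ 2.12×10⁷ W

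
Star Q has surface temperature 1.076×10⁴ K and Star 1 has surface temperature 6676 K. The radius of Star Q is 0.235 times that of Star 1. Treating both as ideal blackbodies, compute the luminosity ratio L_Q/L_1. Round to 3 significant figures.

L ∝ R²T⁴, so L_Q/L_1 = (R_Q/R_1)²(T_Q/T_1)⁴ = (0.235)² × (1.076×10⁴/6676)⁴ = 0.055225 × 6.74814 = 0.373.

L_Q/L_1 ≈ 0.373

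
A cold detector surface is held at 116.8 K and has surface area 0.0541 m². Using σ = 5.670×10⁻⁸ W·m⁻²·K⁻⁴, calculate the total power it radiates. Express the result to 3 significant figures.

Area A = 0.0541 m².
P = σAT⁴ = 5.670×10⁻⁸ × 0.0541 × (116.8)⁴ = 0.571 W.

P ≈ 0.571 W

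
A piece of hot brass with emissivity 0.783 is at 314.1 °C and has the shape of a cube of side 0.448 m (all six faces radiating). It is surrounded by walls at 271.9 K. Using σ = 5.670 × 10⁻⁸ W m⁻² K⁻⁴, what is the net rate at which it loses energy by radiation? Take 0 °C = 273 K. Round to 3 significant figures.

T = 314.1 °C + 273 = 587.1 K.
Area A = 6s² = 6×(0.448 m)² = 1.20422 m².
Net radiated power P_net = εσA(T⁴ − T₀⁴) = 0.783×5.670×10⁻⁸×1.20422×(587.1⁴ − 271.9⁴).
T⁴ − T₀⁴ = 1.18809×10¹¹ − 5.46559×10⁹ = 1.13343×10¹¹ K⁴, so P_net = 6.06×10³ W.

Net loss ≈ 6.06×10³ W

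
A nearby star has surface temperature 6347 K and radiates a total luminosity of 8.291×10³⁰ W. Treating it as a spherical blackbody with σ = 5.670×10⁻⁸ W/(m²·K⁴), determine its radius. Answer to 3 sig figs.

R ≈ 8.47×10¹⁰ m

L = 4πR²σT⁴ ⇒ R = √(L/(4πσT⁴)).
σT⁴ = 9.20147×10⁷ W/m², so R = √(8.291×10³⁰/(4π×9.20147×10⁷)) = 8.47×10¹⁰ m.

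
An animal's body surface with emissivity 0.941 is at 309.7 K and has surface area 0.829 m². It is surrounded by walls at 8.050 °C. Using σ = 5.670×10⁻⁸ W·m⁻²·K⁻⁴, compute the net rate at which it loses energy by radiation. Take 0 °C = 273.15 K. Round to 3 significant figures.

Net loss ≈ 130 W

Surroundings: T = 8.050 °C + 273.15 = 281.200 K.
Area A = 0.829 m².
Net radiated power P_net = εσA(T⁴ − T₀⁴) = 0.941×5.670×10⁻⁸×0.829×(309.7⁴ − 281.200⁴).
T⁴ − T₀⁴ = 9.19951×10⁹ − 6.25261×10⁹ = 2.94690×10⁹ K⁴, so P_net = 130 W.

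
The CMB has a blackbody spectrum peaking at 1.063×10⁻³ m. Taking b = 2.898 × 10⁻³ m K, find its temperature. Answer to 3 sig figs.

Wien's law gives T = b/λ_max = (2.898×10⁻³ m·K)/(1.063×10⁻³ m) = 2.73 K.

T ≈ 2.73 K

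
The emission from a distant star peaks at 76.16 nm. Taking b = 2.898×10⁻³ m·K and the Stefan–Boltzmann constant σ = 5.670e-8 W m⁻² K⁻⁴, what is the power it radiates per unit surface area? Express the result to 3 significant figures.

Wien's law: T = b/λ_max = 2.898×10⁻³/7.616×10⁻⁸ = 38051.5 K.
Then I = σT⁴ = 5.670×10⁻⁸×(38051.5)⁴ = 1.19×10¹¹ W/m².

I ≈ 1.19×10¹¹ W/m²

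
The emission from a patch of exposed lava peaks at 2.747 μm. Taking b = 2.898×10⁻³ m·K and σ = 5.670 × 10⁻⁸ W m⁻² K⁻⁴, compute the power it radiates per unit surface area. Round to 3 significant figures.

I ≈ 7.02×10⁴ W/m²

Wien's law: T = b/λ_max = 2.898×10⁻³/2.747×10⁻⁶ = 1054.97 K.
Then I = σT⁴ = 5.670×10⁻⁸×(1054.97)⁴ = 7.02×10⁴ W/m².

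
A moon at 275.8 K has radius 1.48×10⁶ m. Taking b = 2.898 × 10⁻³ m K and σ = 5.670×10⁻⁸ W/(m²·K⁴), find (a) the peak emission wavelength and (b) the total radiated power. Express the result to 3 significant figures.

λ_max ≈ 10.5 μm; P ≈ 9.03×10¹⁵ W

(a) λ_max = b/T = 2.898×10⁻³/275.8 = 1.051×10⁻⁵ m = 10.5 μm.
Surface area A = 4πR² = 4π(1.48×10⁶ m)² = 2.75254×10¹³ m².
(b) P = σAT⁴ = 5.670×10⁻⁸×2.75254×10¹³×(275.8)⁴ = 9.03×10¹⁵ W.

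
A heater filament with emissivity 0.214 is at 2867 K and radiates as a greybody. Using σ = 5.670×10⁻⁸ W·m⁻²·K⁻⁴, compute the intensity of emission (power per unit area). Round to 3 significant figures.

I ≈ 8.20×10⁵ W/m²

Stefan–Boltzmann: I = εσT⁴ = 0.214 × 5.670×10⁻⁸ × (2867)⁴ = 8.20×10⁵ W/m².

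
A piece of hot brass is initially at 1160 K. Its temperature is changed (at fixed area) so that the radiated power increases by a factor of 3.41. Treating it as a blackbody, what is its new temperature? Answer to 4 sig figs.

T₂ ≈ 1576 K

P ∝ T⁴, so T₂/T₁ = (P₂/P₁)^(1/4) = (3.41)^(1/4) = 1.35890.
T₂ = 1160 × 1.35890 = 1576 K.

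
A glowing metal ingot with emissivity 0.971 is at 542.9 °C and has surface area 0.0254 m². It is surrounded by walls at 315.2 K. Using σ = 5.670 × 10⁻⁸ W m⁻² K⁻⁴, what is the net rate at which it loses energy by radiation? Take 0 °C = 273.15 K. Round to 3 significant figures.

T = 542.9 °C + 273.15 = 816.05 K.
Area A = 0.0254 m².
Net radiated power P_net = εσA(T⁴ − T₀⁴) = 0.971×5.670×10⁻⁸×0.0254×(816.05⁴ − 315.2⁴).
T⁴ − T₀⁴ = 4.43473×10¹¹ − 9.87063×10⁹ = 4.33602×10¹¹ K⁴, so P_net = 606 W.

Net loss ≈ 606 W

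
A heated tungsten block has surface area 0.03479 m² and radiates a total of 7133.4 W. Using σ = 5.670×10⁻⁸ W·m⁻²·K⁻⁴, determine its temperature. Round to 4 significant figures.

Area A = 0.03479 m².
P = σAT⁴ ⇒ T = (P/(σA))^(1/4) = (7133.4/(5.670×10⁻⁸×0.03479))^(1/4) = 1379 K.

T ≈ 1379 K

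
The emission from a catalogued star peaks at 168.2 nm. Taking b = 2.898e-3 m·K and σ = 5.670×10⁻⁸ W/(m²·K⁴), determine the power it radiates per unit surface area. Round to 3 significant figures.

Wien's law: T = b/λ_max = 2.898×10⁻³/1.682×10⁻⁷ = 17229.5 K.
Then I = σT⁴ = 5.670×10⁻⁸×(17229.5)⁴ = 5.00×10⁹ W/m².

I ≈ 5.00×10⁹ W/m²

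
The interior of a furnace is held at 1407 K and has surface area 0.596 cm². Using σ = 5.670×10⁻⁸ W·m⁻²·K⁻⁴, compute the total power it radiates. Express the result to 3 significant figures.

Area A = 0.596 cm² = 5.96×10⁻⁵ m².
P = σAT⁴ = 5.670×10⁻⁸ × 5.96×10⁻⁵ × (1407)⁴ = 13.2 W.

P ≈ 13.2 W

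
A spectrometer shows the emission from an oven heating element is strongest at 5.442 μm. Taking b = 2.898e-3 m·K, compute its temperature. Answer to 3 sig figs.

Wien's law gives T = b/λ_max = (2.898×10⁻³ m·K)/(5.442×10⁻⁶ m) = 533 K.

T ≈ 533 K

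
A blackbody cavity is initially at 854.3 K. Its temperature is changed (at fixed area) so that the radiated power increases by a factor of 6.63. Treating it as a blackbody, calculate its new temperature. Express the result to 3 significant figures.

P ∝ T⁴, so T₂/T₁ = (P₂/P₁)^(1/4) = (6.63)^(1/4) = 1.60464.
T₂ = 854.3 × 1.60464 = 1.37×10³ K.

T₂ ≈ 1.37×10³ K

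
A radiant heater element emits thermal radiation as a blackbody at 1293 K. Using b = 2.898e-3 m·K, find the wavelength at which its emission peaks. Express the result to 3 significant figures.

Wien's displacement law: λ_max = b/T = (2.898×10⁻³ m·K)/(1293 K) = 2.241×10⁻⁶ m.
That is 2.24×10³ nm, in the infrared range.

λ_max ≈ 2.24×10³ nm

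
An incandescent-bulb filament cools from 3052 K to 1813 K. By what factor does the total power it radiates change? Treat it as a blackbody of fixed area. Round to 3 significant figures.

P ∝ T⁴, so P₂/P₁ = (T₂/T₁)⁴ = (1813/3052)⁴ = (0.594037)⁴ = 0.125.

P₂/P₁ ≈ 0.125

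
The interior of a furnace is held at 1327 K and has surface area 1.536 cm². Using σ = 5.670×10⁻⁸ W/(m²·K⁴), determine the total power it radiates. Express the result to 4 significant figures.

P ≈ 27.01 W

Area A = 1.536 cm² = 1.536×10⁻⁴ m².
P = σAT⁴ = 5.670×10⁻⁸ × 1.536×10⁻⁴ × (1327)⁴ = 27.01 W.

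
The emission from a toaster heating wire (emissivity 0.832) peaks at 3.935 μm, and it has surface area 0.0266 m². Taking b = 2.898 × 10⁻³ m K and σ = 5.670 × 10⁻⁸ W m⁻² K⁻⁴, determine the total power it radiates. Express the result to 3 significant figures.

Wien's law: T = b/λ_max = 2.898×10⁻³/3.935×10⁻⁶ = 736.468 K.
Area A = 0.0266 m².
Then P = εσAT⁴ = 0.832×5.670×10⁻⁸×0.0266×(736.468)⁴ = 369 W.

P ≈ 369 W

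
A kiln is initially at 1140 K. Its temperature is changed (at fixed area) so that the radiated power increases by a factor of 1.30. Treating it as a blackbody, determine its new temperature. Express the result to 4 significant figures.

P ∝ T⁴, so T₂/T₁ = (P₂/P₁)^(1/4) = (1.30)^(1/4) = 1.06779.
T₂ = 1140 × 1.06779 = 1217 K.

T₂ ≈ 1217 K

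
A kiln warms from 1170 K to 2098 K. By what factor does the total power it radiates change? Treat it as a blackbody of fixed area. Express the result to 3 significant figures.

P₂/P₁ ≈ 10.3

P ∝ T⁴, so P₂/P₁ = (T₂/T₁)⁴ = (2098/1170)⁴ = (1.79316)⁴ = 10.3.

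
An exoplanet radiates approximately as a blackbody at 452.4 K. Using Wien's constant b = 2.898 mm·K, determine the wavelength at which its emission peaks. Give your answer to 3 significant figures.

Wien's displacement law: λ_max = b/T = (2.898×10⁻³ m·K)/(452.4 K) = 6.406×10⁻⁶ m.
That is 6.41 μm, in the infrared range.

λ_max ≈ 6.41 μm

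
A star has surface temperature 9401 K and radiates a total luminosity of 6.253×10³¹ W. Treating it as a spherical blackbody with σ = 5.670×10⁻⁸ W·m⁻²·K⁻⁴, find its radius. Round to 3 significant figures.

L = 4πR²σT⁴ ⇒ R = √(L/(4πσT⁴)).
σT⁴ = 4.42873×10⁸ W/m², so R = √(6.253×10³¹/(4π×4.42873×10⁸)) = 1.06×10¹¹ m.

R ≈ 1.06×10¹¹ m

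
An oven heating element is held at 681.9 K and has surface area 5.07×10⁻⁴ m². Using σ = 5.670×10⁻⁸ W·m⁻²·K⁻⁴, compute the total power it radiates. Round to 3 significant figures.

P ≈ 6.22 W

Area A = 5.07×10⁻⁴ m².
P = σAT⁴ = 5.670×10⁻⁸ × 5.07×10⁻⁴ × (681.9)⁴ = 6.22 W.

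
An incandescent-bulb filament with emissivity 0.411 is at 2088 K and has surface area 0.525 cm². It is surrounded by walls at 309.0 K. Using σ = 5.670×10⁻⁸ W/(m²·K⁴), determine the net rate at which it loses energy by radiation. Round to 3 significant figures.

Net loss ≈ 23.2 W

Area A = 0.525 cm² = 5.25×10⁻⁵ m².
Net radiated power P_net = εσA(T⁴ − T₀⁴) = 0.411×5.670×10⁻⁸×5.25×10⁻⁵×(2088⁴ − 309.0⁴).
T⁴ − T₀⁴ = 1.90074×10¹³ − 9.11662×10⁹ = 1.89983×10¹³ K⁴, so P_net = 23.2 W.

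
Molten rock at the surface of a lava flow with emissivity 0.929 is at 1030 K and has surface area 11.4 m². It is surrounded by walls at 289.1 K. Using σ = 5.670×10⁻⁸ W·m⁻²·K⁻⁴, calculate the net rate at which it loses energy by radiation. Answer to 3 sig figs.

Area A = 11.4 m².
Net radiated power P_net = εσA(T⁴ − T₀⁴) = 0.929×5.670×10⁻⁸×11.4×(1030⁴ − 289.1⁴).
T⁴ − T₀⁴ = 1.12551×10¹² − 6.98542×10⁹ = 1.11852×10¹² K⁴, so P_net = 6.72×10⁵ W.

Net loss ≈ 6.72×10⁵ W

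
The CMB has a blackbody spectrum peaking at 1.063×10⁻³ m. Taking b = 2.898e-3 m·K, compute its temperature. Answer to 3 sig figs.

Wien's law gives T = b/λ_max = (2.898×10⁻³ m·K)/(1.063×10⁻³ m) = 2.73 K.

T ≈ 2.73 K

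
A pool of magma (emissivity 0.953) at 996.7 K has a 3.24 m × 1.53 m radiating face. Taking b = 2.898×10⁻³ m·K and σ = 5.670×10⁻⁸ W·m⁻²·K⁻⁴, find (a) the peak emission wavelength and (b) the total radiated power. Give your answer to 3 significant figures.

(a) λ_max = b/T = 2.898×10⁻³/996.7 = 2.908×10⁻⁶ m = 2.91×10³ nm.
Area A = 3.24 × 1.53 = 4.9572 m².
(b) P = εσAT⁴ = 0.953×5.670×10⁻⁸×4.9572×(996.7)⁴ = 2.64×10⁵ W.

λ_max ≈ 2.91×10³ nm; P ≈ 2.64×10⁵ W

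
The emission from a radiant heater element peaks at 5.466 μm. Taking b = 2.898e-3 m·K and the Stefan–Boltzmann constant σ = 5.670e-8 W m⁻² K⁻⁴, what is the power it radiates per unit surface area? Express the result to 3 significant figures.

I ≈ 4.48×10³ W/m²

Wien's law: T = b/λ_max = 2.898×10⁻³/5.466×10⁻⁶ = 530.187 K.
Then I = σT⁴ = 5.670×10⁻⁸×(530.187)⁴ = 4.48×10³ W/m².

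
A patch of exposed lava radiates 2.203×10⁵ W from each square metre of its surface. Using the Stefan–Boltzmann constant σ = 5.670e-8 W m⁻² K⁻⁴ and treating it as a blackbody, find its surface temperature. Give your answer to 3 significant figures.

I = σT⁴, so T = (I/σ)^(1/4) = (2.203×10⁵/(5.670×10⁻⁸))^(1/4) = 1.40×10³ K.

T ≈ 1.40×10³ K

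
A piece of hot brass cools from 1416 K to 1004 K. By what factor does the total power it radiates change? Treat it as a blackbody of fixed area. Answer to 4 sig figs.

P₂/P₁ ≈ 0.2527

P ∝ T⁴, so P₂/P₁ = (T₂/T₁)⁴ = (1004/1416)⁴ = (0.709040)⁴ = 0.2527.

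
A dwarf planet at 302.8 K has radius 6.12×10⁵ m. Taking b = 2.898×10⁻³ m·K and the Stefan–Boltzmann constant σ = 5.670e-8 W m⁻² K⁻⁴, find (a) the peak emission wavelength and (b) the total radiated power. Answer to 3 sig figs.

(a) λ_max = b/T = 2.898×10⁻³/302.8 = 9.571×10⁻⁶ m = 9.57 μm.
Surface area A = 4πR² = 4π(6.12×10⁵ m)² = 4.70666×10¹² m².
(b) P = σAT⁴ = 5.670×10⁻⁸×4.70666×10¹²×(302.8)⁴ = 2.24×10¹⁵ W.

λ_max ≈ 9.57 μm; P ≈ 2.24×10¹⁵ W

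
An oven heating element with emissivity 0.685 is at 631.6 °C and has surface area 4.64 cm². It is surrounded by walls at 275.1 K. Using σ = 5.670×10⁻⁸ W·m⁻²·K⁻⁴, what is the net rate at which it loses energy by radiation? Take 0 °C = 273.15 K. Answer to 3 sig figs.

Net loss ≈ 12.0 W

T = 631.6 °C + 273.15 = 904.75 K.
Area A = 4.64 cm² = 4.64×10⁻⁴ m².
Net radiated power P_net = εσA(T⁴ − T₀⁴) = 0.685×5.670×10⁻⁸×4.64×10⁻⁴×(904.75⁴ − 275.1⁴).
T⁴ − T₀⁴ = 6.70061×10¹¹ − 5.72746×10⁹ = 6.64334×10¹¹ K⁴, so P_net = 12.0 W.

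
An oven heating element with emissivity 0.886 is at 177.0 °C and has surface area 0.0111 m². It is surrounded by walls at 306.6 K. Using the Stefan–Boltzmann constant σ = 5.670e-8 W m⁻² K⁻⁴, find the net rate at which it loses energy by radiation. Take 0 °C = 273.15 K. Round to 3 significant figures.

T = 177.0 °C + 273.15 = 450.15 K.
Area A = 0.0111 m².
Net radiated power P_net = εσA(T⁴ − T₀⁴) = 0.886×5.670×10⁻⁸×0.0111×(450.15⁴ − 306.6⁴).
T⁴ − T₀⁴ = 4.10610×10¹⁰ − 8.83667×10⁹ = 3.22243×10¹⁰ K⁴, so P_net = 18.0 W.

Net loss ≈ 18.0 W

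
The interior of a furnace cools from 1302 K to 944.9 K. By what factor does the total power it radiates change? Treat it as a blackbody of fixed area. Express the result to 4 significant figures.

P ∝ T⁴, so P₂/P₁ = (T₂/T₁)⁴ = (944.9/1302)⁴ = (0.725730)⁴ = 0.2774.

P₂/P₁ ≈ 0.2774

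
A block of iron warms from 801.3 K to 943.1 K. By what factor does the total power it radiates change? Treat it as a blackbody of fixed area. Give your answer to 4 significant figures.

P₂/P₁ ≈ 1.919

P ∝ T⁴, so P₂/P₁ = (T₂/T₁)⁴ = (943.1/801.3)⁴ = (1.17696)⁴ = 1.919.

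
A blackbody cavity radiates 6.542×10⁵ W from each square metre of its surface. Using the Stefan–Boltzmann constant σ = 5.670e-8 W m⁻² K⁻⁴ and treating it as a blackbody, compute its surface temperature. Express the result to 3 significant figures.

T ≈ 1.84×10³ K

I = σT⁴, so T = (I/σ)^(1/4) = (6.542×10⁵/(5.670×10⁻⁸))^(1/4) = 1.84×10³ K.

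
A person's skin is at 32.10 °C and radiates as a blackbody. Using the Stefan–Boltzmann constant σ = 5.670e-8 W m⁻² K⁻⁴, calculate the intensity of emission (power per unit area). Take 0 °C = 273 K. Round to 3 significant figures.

I ≈ 491 W/m²

T = 32.10 °C + 273 = 305.10 K.
Stefan–Boltzmann: I = σT⁴ = 5.670×10⁻⁸ × (305.10)⁴ = 491 W/m².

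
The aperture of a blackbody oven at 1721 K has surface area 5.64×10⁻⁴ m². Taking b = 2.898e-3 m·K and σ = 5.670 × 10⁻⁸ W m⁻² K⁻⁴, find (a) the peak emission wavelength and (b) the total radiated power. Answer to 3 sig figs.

λ_max ≈ 1.68×10³ nm; P ≈ 281 W

(a) λ_max = b/T = 2.898×10⁻³/1721 = 1.684×10⁻⁶ m = 1.68×10³ nm.
Area A = 5.64×10⁻⁴ m².
(b) P = σAT⁴ = 5.670×10⁻⁸×5.64×10⁻⁴×(1721)⁴ = 281 W.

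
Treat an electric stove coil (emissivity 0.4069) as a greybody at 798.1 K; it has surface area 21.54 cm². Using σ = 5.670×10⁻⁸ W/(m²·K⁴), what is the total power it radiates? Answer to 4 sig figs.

P ≈ 20.16 W

Area A = 21.54 cm² = 2.154×10⁻³ m².
P = εσAT⁴ = 0.4069 × 5.670×10⁻⁸ × 2.154×10⁻³ × (798.1)⁴ = 20.16 W.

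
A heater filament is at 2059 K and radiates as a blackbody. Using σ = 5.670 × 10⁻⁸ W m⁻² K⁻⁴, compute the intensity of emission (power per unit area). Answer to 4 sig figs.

Stefan–Boltzmann: I = σT⁴ = 5.670×10⁻⁸ × (2059)⁴ = 1.019×10⁶ W/m².

I ≈ 1.019×10⁶ W/m²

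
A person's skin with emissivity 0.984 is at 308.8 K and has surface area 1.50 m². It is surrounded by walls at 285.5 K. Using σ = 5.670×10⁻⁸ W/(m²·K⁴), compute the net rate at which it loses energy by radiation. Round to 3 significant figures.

Area A = 1.50 m².
Net radiated power P_net = εσA(T⁴ − T₀⁴) = 0.984×5.670×10⁻⁸×1.50×(308.8⁴ − 285.5⁴).
T⁴ − T₀⁴ = 9.09304×10⁹ − 6.64392×10⁹ = 2.44912×10⁹ K⁴, so P_net = 205 W.

Net loss ≈ 205 W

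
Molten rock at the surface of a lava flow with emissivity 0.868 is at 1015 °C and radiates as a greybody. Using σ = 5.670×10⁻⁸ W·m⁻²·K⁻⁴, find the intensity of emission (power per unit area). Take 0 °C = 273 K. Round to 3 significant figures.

T = 1015 °C + 273 = 1288 K.
Stefan–Boltzmann: I = εσT⁴ = 0.868 × 5.670×10⁻⁸ × (1288)⁴ = 1.35×10⁵ W/m².

I ≈ 1.35×10⁵ W/m²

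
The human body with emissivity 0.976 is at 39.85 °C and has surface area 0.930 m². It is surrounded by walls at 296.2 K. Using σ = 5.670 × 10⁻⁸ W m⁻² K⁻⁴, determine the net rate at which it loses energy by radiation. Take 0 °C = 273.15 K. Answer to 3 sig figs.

T = 39.85 °C + 273.15 = 313.00 K.
Area A = 0.930 m².
Net radiated power P_net = εσA(T⁴ − T₀⁴) = 0.976×5.670×10⁻⁸×0.930×(313.00⁴ − 296.2⁴).
T⁴ − T₀⁴ = 9.59792×10⁹ − 7.69733×10⁹ = 1.90059×10⁹ K⁴, so P_net = 97.8 W.

Net loss ≈ 97.8 W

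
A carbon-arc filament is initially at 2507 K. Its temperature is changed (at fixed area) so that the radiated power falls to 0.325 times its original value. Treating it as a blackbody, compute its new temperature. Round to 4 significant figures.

T₂ ≈ 1893 K

P ∝ T⁴, so T₂/T₁ = (P₂/P₁)^(1/4) = (0.325)^(1/4) = 0.755042.
T₂ = 2507 × 0.755042 = 1893 K.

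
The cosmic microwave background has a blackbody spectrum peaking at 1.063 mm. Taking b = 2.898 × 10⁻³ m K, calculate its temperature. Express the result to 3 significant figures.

T ≈ 2.73 K

Wien's law gives T = b/λ_max = (2.898×10⁻³ m·K)/(1.063×10⁻³ m) = 2.73 K.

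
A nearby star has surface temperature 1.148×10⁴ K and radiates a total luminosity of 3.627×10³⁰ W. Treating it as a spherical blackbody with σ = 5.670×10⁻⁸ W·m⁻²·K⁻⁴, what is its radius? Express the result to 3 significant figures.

R ≈ 1.71×10¹⁰ m

L = 4πR²σT⁴ ⇒ R = √(L/(4πσT⁴)).
σT⁴ = 9.84806×10⁸ W/m², so R = √(3.627×10³⁰/(4π×9.84806×10⁸)) = 1.71×10¹⁰ m.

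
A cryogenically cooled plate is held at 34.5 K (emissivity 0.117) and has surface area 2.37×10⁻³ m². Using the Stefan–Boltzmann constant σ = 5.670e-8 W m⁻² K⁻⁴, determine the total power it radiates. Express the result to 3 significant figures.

Area A = 2.37×10⁻³ m².
P = εσAT⁴ = 0.117 × 5.670×10⁻⁸ × 2.37×10⁻³ × (34.5)⁴ = 2.23×10⁻⁵ W.

P ≈ 2.23×10⁻⁵ W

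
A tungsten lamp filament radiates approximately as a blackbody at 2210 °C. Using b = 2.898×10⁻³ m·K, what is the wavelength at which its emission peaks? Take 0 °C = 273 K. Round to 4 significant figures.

λ_max ≈ 1167 nm

T = 2210 °C + 273 = 2483 K.
Wien's displacement law: λ_max = b/T = (2.898×10⁻³ m·K)/(2483 K) = 1.1671×10⁻⁶ m.
That is 1167 nm, in the infrared range.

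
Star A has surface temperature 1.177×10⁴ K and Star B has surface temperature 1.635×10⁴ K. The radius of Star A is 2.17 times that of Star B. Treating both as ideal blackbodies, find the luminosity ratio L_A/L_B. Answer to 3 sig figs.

L_A/L_B ≈ 1.26

L ∝ R²T⁴, so L_A/L_B = (R_A/R_B)²(T_A/T_B)⁴ = (2.17)² × (1.177×10⁴/1.635×10⁴)⁴ = 4.7089 × 0.268556 = 1.26.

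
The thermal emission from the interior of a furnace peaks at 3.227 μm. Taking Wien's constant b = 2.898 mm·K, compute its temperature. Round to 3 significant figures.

Wien's law gives T = b/λ_max = (2.898×10⁻³ m·K)/(3.227×10⁻⁶ m) = 898 K.

T ≈ 898 K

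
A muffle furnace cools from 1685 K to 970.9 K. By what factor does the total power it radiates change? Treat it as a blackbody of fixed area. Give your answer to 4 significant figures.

P₂/P₁ ≈ 0.1102

P ∝ T⁴, so P₂/P₁ = (T₂/T₁)⁴ = (970.9/1685)⁴ = (0.576202)⁴ = 0.1102.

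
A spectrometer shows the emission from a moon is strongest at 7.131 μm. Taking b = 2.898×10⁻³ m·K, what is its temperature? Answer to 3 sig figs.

T ≈ 406 K

Wien's law gives T = b/λ_max = (2.898×10⁻³ m·K)/(7.131×10⁻⁶ m) = 406 K.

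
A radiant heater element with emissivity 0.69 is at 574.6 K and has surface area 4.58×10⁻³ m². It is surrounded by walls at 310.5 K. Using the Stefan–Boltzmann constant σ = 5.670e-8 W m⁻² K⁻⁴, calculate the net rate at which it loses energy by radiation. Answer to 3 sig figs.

Area A = 4.58×10⁻³ m².
Net radiated power P_net = εσA(T⁴ − T₀⁴) = 0.69×5.670×10⁻⁸×4.58×10⁻³×(574.6⁴ − 310.5⁴).
T⁴ − T₀⁴ = 1.09009×10¹¹ − 9.29494×10⁹ = 9.97141×10¹⁰ K⁴, so P_net = 17.9 W.

Net loss ≈ 17.9 W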